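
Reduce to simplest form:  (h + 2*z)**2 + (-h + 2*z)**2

Only the even-power cross terms survive.

2*h**2 + 8*z**2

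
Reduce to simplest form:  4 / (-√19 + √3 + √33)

(-68*√19 - 44*√33 + 196*√3 + 24*√209)/107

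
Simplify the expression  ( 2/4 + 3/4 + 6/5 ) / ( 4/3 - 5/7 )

Numerator: 2/4 + 3/4 + 6/5 = 49/20
Denominator: 4/3 - 5/7 = 13/21
Divide: (49/20) · (21/13) = 1029/260

1029/260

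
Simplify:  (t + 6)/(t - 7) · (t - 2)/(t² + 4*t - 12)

1/(t - 7)

Factor: t² + 4*t - 12 = (t + 6)·(t - 2)
Cancel the common factors (t + 6), (t - 2).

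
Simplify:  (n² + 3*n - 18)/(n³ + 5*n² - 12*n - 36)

Factor: n² + 3*n - 18 = (n + 6)·(n - 3);  n³ + 5*n² - 12*n - 36 = (n + 2)·(n + 6)·(n - 3)
Cancel the common factors (n - 3), (n + 6).

1/(n + 2)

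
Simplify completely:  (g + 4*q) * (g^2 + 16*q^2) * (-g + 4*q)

((4*q)+g)((4*q)-g) = -g^2 + 16*q^2; continue pairing.

-g^4 + 256*q^4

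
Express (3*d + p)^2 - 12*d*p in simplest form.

Expand the square and combine the 12*d*p term.

(3*d - p)^2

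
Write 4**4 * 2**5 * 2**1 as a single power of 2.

4**4 = 2**8; 2**5 = 2**5; 2**1 = 2**1
Combine exponents: 2**14

2**14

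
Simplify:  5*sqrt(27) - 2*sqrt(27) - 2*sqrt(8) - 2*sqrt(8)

-8*sqrt(2) + 9*sqrt(3)

5*sqrt(27) = 15*sqrt(3); 2*sqrt(27) = 6*sqrt(3); 2*sqrt(8) = 4*sqrt(2); 2*sqrt(8) = 4*sqrt(2)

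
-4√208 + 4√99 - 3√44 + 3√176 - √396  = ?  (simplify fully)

-16*√13 + 12*√11

4√208 = 16*√13; 4√99 = 12*√11; 3√44 = 6*√11; 3√176 = 12*√11; √396 = 6*√11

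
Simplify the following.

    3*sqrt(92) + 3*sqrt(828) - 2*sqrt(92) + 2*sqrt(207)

26*sqrt(23)

3*sqrt(92) = 6*sqrt(23); 3*sqrt(828) = 18*sqrt(23); 2*sqrt(92) = 4*sqrt(23); 2*sqrt(207) = 6*sqrt(23)
Combine: (6 + 18 - 4 + 6)·sqrt(23) = 26*sqrt(23)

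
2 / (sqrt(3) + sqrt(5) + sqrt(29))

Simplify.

(-54*sqrt(5) - 62*sqrt(3) + 4*sqrt(435) + 42*sqrt(29))/381

Group as (sqrt(3) + sqrt(5)) + sqrt(29); multiply by (sqrt(3) + sqrt(5)) - sqrt(29), then rationalise the remaining surd.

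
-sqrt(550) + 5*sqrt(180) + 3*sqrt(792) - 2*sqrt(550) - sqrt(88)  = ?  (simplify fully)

sqrt(22) + 30*sqrt(5)

sqrt(550) = 5*sqrt(22); 5*sqrt(180) = 30*sqrt(5); 3*sqrt(792) = 18*sqrt(22); 2*sqrt(550) = 10*sqrt(22); sqrt(88) = 2*sqrt(22)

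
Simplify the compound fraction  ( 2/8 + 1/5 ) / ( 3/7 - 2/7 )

63/20

Numerator: 2/8 + 1/5 = 9/20
Denominator: 3/7 - 2/7 = 1/7
Divide: (9/20) · (7) = 63/20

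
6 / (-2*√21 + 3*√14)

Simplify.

(2*√21 + 3*√14)/7

Multiply numerator and denominator by 2*√21 + 3*√14.
Denominator becomes 42; numerator becomes 12*√21 + 18*√14.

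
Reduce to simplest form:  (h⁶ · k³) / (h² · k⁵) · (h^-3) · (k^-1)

Quotient: h⁴ · (k^-2)
Multiply by (h^-3) · (k^-1): add exponents.

h/k³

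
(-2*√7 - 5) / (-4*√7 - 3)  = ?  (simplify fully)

Multiply numerator and denominator by -3 + 4*√7.
Denominator becomes -103; numerator becomes -41 - 14*√7.

(14*√7 + 41)/103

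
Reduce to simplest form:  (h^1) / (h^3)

h^(-2)

Quotient: (h^-2)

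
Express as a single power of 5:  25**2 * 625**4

5**20

25**2 = 5**4; 625**4 = 5**16
Combine exponents: 5**20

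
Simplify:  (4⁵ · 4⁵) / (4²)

2^16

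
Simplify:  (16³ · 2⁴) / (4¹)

2^14

16³ = 2^12; 2⁴ = 2^4; 4¹ = 2^2
Combine exponents: 2^14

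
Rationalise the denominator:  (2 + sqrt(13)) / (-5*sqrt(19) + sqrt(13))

Multiply numerator and denominator by sqrt(13) + 5*sqrt(19).
Denominator becomes -462; numerator becomes 2*sqrt(13) + 13 + 10*sqrt(19) + 5*sqrt(247).

(-5*sqrt(247) - 10*sqrt(19) - 13 - 2*sqrt(13))/462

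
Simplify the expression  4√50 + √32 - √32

20*√2

4√50 = 20*√2; √32 = 4*√2; √32 = 4*√2
Combine: (20 + 4 - 4)·√2 = 20*√2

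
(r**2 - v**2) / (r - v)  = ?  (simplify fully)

Factor r**2 - v**2 and cancel (r - v).

r + v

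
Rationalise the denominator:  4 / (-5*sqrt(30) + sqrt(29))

(-20*sqrt(30) - 4*sqrt(29))/721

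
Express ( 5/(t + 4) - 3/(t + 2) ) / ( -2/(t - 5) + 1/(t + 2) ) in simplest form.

Numerator: 5/(t + 4) - 3/(t + 2) = (2*t - 2)/(t^2 + 6*t + 8)
Denominator: -2/(t - 5) + 1/(t + 2) = (-t - 9)/(t^2 - 3*t - 10)
Divide: ((2*t - 2)/(t^2 + 6*t + 8)) · ((t^2 - 3*t - 10)/(-t - 9)) = (-2*t^2 + 12*t - 10)/(t^2 + 13*t + 36)

(-2*t^2 + 12*t - 10)/(t^2 + 13*t + 36)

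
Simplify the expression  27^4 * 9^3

3^18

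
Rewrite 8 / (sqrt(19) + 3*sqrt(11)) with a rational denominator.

Multiply numerator and denominator by -sqrt(19) + 3*sqrt(11).
Denominator becomes 80; numerator becomes -8*sqrt(19) + 24*sqrt(11).

(-sqrt(19) + 3*sqrt(11))/10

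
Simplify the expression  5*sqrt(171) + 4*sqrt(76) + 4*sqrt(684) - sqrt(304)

5*sqrt(171) = 15*sqrt(19); 4*sqrt(76) = 8*sqrt(19); 4*sqrt(684) = 24*sqrt(19); sqrt(304) = 4*sqrt(19)
Combine: (15 + 8 + 24 - 4)·sqrt(19) = 43*sqrt(19)

43*sqrt(19)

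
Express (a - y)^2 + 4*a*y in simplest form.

(a + y)^2

After expansion: a^2 + 2*a*y + y^2 — a perfect-square trinomial.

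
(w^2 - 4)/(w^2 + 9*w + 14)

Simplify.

(w - 2)/(w + 7)

Factor: w^2 - 4 = (w + 2)*(w - 2);  w^2 + 9*w + 14 = (w + 2)*(w + 7)
Cancel the common factor (w + 2).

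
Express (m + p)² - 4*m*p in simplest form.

(m - p)²

Expanding gives m² - 2*m*p + p², a perfect square.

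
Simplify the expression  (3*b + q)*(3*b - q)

Difference of squares with P = 3*b, Q = q.

9*b^2 - q^2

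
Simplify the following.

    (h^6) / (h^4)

h^2

Quotient: h^2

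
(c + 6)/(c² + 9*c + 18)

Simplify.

1/(c + 3)

Factor: c² + 9*c + 18 = (c + 6)·(c + 3)
Cancel the common factor (c + 6).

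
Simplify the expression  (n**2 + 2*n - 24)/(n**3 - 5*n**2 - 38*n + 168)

1/(n - 7)

Factor: n**2 + 2*n - 24 = (n - 4)*(n + 6);  n**3 - 5*n**2 - 38*n + 168 = (n - 4)*(n + 6)*(n - 7)
Cancel the common factors (n + 6), (n - 4).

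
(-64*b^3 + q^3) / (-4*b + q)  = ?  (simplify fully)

Apply the difference-of-cubes factorisation and cancel (-4*b + q).

16*b^2 + 4*b*q + q^2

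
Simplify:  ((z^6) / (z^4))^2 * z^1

Inside the bracket: z^2
Raise to the power 2: z^4
Multiply by z^1: add exponents.

z^5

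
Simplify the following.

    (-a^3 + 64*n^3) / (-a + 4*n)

Factor as (a-b)(a^2+ab+b^2) with a=(4*n), b=a.

a^2 + 4*a*n + 16*n^2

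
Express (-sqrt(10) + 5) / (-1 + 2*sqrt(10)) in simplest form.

Multiply numerator and denominator by -2*sqrt(10) - 1.
Denominator becomes -39; numerator becomes -9*sqrt(10) + 15.

(-5 + 3*sqrt(10))/13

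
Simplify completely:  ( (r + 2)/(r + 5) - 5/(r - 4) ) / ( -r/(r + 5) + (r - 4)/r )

(r^3 - 7*r^2 - 33*r)/(r^2 - 24*r + 80)

Numerator: (r + 2)/(r + 5) - 5/(r - 4) = (r^2 - 7*r - 33)/(r^2 + r - 20)
Denominator: -r/(r + 5) + (r - 4)/r = (r - 20)/(r^2 + 5*r)
Divide: ((r^2 - 7*r - 33)/(r^2 + r - 20)) · ((r^2 + 5*r)/(r - 20)) = (r^3 - 7*r^2 - 33*r)/(r^2 - 24*r + 80)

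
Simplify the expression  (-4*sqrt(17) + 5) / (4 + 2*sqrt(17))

(-6 + sqrt(17))/2

Multiply numerator and denominator by -2*sqrt(17) + 4.
Denominator becomes -52; numerator becomes -26*sqrt(17) + 156.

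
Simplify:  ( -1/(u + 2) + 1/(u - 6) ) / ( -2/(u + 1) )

(-4*u - 4)/(u² - 4*u - 12)

Numerator: -1/(u + 2) + 1/(u - 6) = 8/(u² - 4*u - 12)
Denominator: -2/(u + 1) = -2/(u + 1)
Divide: (8/(u² - 4*u - 12)) · (-u/2 - 1/2) = (-4*u - 4)/(u² - 4*u - 12)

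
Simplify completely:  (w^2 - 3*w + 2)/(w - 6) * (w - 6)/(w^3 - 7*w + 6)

1/(w + 3)

Factor: w^2 - 3*w + 2 = (w - 2)*(w - 1);  w^3 - 7*w + 6 = (w - 2)*(w - 1)*(w + 3)
Cancel the common factors (w - 1), (w - 2), (w - 6).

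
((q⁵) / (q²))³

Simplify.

Inside the bracket: q³
Raise to the power 3: q⁹

q⁹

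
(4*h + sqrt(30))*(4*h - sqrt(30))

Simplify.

Product of conjugates: (P+Q)(P-Q) = P^2 - Q^2.

16*h^2 - 30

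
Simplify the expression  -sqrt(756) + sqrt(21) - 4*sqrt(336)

-21*sqrt(21)

sqrt(756) = 6*sqrt(21); sqrt(21) = sqrt(21); 4*sqrt(336) = 16*sqrt(21)
Combine: (-6 + 1 - 16)·sqrt(21) = -21*sqrt(21)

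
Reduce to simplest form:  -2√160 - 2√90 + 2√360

-2*√10

2√160 = 8*√10; 2√90 = 6*√10; 2√360 = 12*√10
Combine: (-8 - 6 + 12)·√10 = -2*√10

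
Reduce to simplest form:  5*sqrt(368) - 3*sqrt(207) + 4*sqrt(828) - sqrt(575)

30*sqrt(23)

5*sqrt(368) = 20*sqrt(23); 3*sqrt(207) = 9*sqrt(23); 4*sqrt(828) = 24*sqrt(23); sqrt(575) = 5*sqrt(23)
Combine: (20 - 9 + 24 - 5)·sqrt(23) = 30*sqrt(23)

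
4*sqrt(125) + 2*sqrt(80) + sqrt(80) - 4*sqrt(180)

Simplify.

8*sqrt(5)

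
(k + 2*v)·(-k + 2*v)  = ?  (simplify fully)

Product of conjugates: (P+Q)(P-Q) = P^2 - Q^2.

-k² + 4*v²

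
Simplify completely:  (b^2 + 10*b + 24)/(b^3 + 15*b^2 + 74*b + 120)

Factor: b^2 + 10*b + 24 = (b + 6)*(b + 4);  b^3 + 15*b^2 + 74*b + 120 = (b + 4)*(b + 5)*(b + 6)
Cancel the common factors (b + 4), (b + 6).

1/(b + 5)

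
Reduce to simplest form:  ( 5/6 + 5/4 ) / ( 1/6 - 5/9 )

-75/14

Numerator: 5/6 + 5/4 = 25/12
Denominator: 1/6 - 5/9 = -7/18
Divide: (25/12) · (-18/7) = -75/14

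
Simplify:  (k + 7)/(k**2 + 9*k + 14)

Factor: k**2 + 9*k + 14 = (k + 7)*(k + 2)
Cancel the common factor (k + 7).

1/(k + 2)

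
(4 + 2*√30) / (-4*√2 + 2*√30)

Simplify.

(2*√2 + √30 + 2*√15 + 15)/11

Multiply numerator and denominator by 4*√2 + 2*√30.
Denominator becomes 88; numerator becomes 16*√2 + 8*√30 + 16*√15 + 120.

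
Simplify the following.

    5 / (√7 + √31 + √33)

Group as (√7 + √31) + √33; multiply by (√7 + √31) - √33, then rationalise the remaining surd.

(-10*√7161 + 25*√33 + 45*√31 + 285*√7)/843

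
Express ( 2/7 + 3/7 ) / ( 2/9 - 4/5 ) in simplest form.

Numerator: 2/7 + 3/7 = 5/7
Denominator: 2/9 - 4/5 = -26/45
Divide: (5/7) · (-45/26) = -225/182

-225/182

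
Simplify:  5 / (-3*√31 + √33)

(-15*√31 - 5*√33)/246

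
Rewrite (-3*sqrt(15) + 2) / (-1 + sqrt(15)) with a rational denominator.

(-43 - sqrt(15))/14

Multiply numerator and denominator by -sqrt(15) - 1.
Denominator becomes -14; numerator becomes sqrt(15) + 43.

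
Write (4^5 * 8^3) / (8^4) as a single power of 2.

2^7

4^5 = 2^10; 8^3 = 2^9; 8^4 = 2^12
Combine exponents: 2^7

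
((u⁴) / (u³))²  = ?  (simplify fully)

u²

Inside the bracket: u¹
Raise to the power 2: u²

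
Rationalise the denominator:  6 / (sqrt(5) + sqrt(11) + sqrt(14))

Group as (sqrt(11) + sqrt(14)) + sqrt(5); multiply by (sqrt(11) + sqrt(14)) - sqrt(5), then rationalise the remaining surd.

(-sqrt(770) + sqrt(14) + 4*sqrt(11) + 10*sqrt(5))/18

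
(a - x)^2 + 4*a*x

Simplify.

(a + x)^2

Expand the square and combine the 4*a*x term.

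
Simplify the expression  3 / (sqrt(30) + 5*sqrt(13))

Multiply numerator and denominator by -5*sqrt(13) + sqrt(30).
Denominator becomes -295; numerator becomes -15*sqrt(13) + 3*sqrt(30).

(-3*sqrt(30) + 15*sqrt(13))/295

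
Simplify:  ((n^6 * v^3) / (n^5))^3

Inside the bracket: n^1 * v^3
Raise to the power 3: n^3 * v^9

n^3*v^9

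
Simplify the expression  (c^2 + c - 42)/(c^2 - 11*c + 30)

(c + 7)/(c - 5)

Factor: c^2 + c - 42 = (c - 6)*(c + 7);  c^2 - 11*c + 30 = (c - 6)*(c - 5)
Cancel the common factor (c - 6).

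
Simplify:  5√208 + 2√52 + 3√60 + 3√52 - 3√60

30*√13

5√208 = 20*√13; 2√52 = 4*√13; 3√60 = 6*√15; 3√52 = 6*√13; 3√60 = 6*√15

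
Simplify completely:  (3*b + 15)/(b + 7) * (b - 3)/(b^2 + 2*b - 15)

3/(b + 7)

Factor: 3*b + 15 = 3*(b + 5);  b^2 + 2*b - 15 = (b - 3)*(b + 5)
Cancel the common factors (b - 3), (b + 5).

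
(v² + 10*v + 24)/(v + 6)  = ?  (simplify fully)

v + 4

Factor: v² + 10*v + 24 = (v + 6)·(v + 4)
Cancel the common factor (v + 6).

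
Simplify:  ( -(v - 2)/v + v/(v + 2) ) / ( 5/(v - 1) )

(4*v - 4)/(5*v^2 + 10*v)

Numerator: -(v - 2)/v + v/(v + 2) = 4/(v^2 + 2*v)
Denominator: 5/(v - 1) = 5/(v - 1)
Divide: (4/(v^2 + 2*v)) · (v/5 - 1/5) = (4*v - 4)/(5*v^2 + 10*v)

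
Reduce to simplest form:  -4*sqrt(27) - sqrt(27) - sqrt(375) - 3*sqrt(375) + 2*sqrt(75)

-20*sqrt(15) - 5*sqrt(3)

4*sqrt(27) = 12*sqrt(3); sqrt(27) = 3*sqrt(3); sqrt(375) = 5*sqrt(15); 3*sqrt(375) = 15*sqrt(15); 2*sqrt(75) = 10*sqrt(3)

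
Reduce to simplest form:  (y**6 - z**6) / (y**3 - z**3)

Factor y**6 - z**6 and cancel (y**3 - z**3).

y**3 + z**3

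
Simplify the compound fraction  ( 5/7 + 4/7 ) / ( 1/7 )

9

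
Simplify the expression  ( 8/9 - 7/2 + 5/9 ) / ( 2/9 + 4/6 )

Numerator: 8/9 - 7/2 + 5/9 = -37/18
Denominator: 2/9 + 4/6 = 8/9
Divide: (-37/18) · (9/8) = -37/16

-37/16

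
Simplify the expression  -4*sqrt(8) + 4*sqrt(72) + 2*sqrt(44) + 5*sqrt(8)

4*sqrt(11) + 26*sqrt(2)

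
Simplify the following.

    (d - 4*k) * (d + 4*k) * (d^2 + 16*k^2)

d^4 - 256*k^4

(d+(4*k))(d-(4*k)) = d^2 - 16*k^2; continue pairing.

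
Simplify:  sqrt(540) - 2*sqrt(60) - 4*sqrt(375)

-18*sqrt(15)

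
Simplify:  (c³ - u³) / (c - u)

c² + c*u + u²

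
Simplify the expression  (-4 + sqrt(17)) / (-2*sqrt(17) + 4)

Multiply numerator and denominator by 4 + 2*sqrt(17).
Denominator becomes -52; numerator becomes -4*sqrt(17) + 18.

(-9 + 2*sqrt(17))/26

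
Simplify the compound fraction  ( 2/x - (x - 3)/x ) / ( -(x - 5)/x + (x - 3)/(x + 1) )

Numerator: 2/x - (x - 3)/x = (-x + 5)/x
Denominator: -(x - 5)/x + (x - 3)/(x + 1) = (x + 5)/(x^2 + x)
Divide: ((-x + 5)/x) · ((x^2 + x)/(x + 5)) = (-x^2 + 4*x + 5)/(x + 5)

(-x^2 + 4*x + 5)/(x + 5)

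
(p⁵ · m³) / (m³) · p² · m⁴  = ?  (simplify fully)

m⁴*p⁷

Quotient: p⁵
Multiply by p² · m⁴: add exponents.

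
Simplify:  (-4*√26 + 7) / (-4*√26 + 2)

(-10*√26 + 201)/206

Multiply numerator and denominator by 2 + 4*√26.
Denominator becomes -412; numerator becomes -402 + 20*√26.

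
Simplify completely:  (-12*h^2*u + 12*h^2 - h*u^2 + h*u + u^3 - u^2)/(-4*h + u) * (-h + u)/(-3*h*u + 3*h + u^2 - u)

Factor: -12*h^2*u + 12*h^2 - h*u^2 + h*u + u^3 - u^2 = (-4*h + u)*(u - 1)*(3*h + u);  -3*h*u + 3*h + u^2 - u = (-3*h + u)*(u - 1)
Cancel the common factors (-4*h + u), (u - 1).

(-3*h^2 + 2*h*u + u^2)/(-3*h + u)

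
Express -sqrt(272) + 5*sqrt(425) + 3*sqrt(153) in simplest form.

30*sqrt(17)

sqrt(272) = 4*sqrt(17); 5*sqrt(425) = 25*sqrt(17); 3*sqrt(153) = 9*sqrt(17)
Combine: (-4 + 25 + 9)·sqrt(17) = 30*sqrt(17)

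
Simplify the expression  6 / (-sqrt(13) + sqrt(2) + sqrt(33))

Group as (sqrt(2) + sqrt(33)) - sqrt(13); multiply by (sqrt(2) + sqrt(33)) + sqrt(13), then rationalise the remaining surd.

(-66*sqrt(2) - 3*sqrt(858) + 33*sqrt(13) + 27*sqrt(33))/55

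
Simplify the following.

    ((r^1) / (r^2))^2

Inside the bracket: (r^-1)
Raise to the power 2: (r^-2)

r^(-2)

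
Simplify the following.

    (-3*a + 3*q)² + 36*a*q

Expand the square and combine the 36*a*q term.

9*(a + q)²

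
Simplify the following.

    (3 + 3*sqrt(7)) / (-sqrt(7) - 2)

-5 + sqrt(7)

Multiply numerator and denominator by -2 + sqrt(7).
Denominator becomes -3; numerator becomes -3*sqrt(7) + 15.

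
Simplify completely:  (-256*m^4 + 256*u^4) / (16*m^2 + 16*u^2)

-16*m^2 + 16*u^2

-256*m^4 + 256*u^4 factors as 256*(-m + u)*(m + u)*(m^2 + u^2).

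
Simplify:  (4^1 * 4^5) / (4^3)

4^1 = 2^2; 4^5 = 2^10; 4^3 = 2^6
Combine exponents: 2^6

2^6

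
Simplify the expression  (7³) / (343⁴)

7^(-9)

7³ = 7^3; 343⁴ = 7^12
Combine exponents: 7^(-9)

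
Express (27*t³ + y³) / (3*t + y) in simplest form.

(3*t)^3 + y^3 = (3*t + y)(9*t² - 3*t*y + y²).

9*t² - 3*t*y + y²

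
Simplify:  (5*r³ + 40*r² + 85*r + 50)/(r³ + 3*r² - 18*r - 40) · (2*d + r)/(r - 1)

(10*d*r + 10*d + 5*r² + 5*r)/(r² - 5*r + 4)

Factor: 5*r³ + 40*r² + 85*r + 50 = 5·(r + 1)·(r + 2)·(r + 5);  r³ + 3*r² - 18*r - 40 = (r + 2)·(r + 5)·(r - 4)
Cancel the common factors (r + 2), (r + 5).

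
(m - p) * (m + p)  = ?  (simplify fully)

Telescope via difference of squares: (m+p)(m-p) = m^2 - p^2.

m^2 - p^2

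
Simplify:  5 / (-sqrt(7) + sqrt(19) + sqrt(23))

Group as (sqrt(19) + sqrt(23)) - sqrt(7); multiply by (sqrt(19) + sqrt(23)) + sqrt(7), then rationalise the remaining surd.

(-175*sqrt(7) + 15*sqrt(23) + 55*sqrt(19) + 10*sqrt(3059))/523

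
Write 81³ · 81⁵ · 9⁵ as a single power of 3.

81³ = 3^12; 81⁵ = 3^20; 9⁵ = 3^10
Combine exponents: 3^42

3^42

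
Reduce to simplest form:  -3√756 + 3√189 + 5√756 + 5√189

3√756 = 18*√21; 3√189 = 9*√21; 5√756 = 30*√21; 5√189 = 15*√21
Combine: (-18 + 9 + 30 + 15)·√21 = 36*√21

36*√21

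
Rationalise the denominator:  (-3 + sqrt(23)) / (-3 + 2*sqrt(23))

Multiply numerator and denominator by -2*sqrt(23) - 3.
Denominator becomes -83; numerator becomes -37 + 3*sqrt(23).

(-3*sqrt(23) + 37)/83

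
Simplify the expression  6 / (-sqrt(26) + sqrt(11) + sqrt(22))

Group as (sqrt(11) + sqrt(22)) - sqrt(26); multiply by (sqrt(11) + sqrt(22)) + sqrt(26), then rationalise the remaining surd.

(-42*sqrt(26) + 90*sqrt(22) + 222*sqrt(11) + 264*sqrt(13))/919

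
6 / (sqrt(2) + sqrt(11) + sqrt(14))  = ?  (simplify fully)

(-8*sqrt(77) - 2*sqrt(14) + 10*sqrt(11) + 46*sqrt(2))/29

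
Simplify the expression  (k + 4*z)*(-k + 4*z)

-k^2 + 16*z^2

Difference of squares with P = 4*z, Q = k.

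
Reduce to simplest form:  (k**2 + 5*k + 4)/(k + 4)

k + 1

Factor: k**2 + 5*k + 4 = (k + 1)*(k + 4)
Cancel the common factor (k + 4).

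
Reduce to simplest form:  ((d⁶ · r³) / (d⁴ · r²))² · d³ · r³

d⁷*r⁵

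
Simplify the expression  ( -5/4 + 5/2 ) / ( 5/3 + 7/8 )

Numerator: -5/4 + 5/2 = 5/4
Denominator: 5/3 + 7/8 = 61/24
Divide: (5/4) · (24/61) = 30/61

30/61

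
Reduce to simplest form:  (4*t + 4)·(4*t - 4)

16*t² - 16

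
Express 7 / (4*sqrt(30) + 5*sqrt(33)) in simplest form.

Multiply numerator and denominator by -5*sqrt(33) + 4*sqrt(30).
Denominator becomes -345; numerator becomes -35*sqrt(33) + 28*sqrt(30).

(-28*sqrt(30) + 35*sqrt(33))/345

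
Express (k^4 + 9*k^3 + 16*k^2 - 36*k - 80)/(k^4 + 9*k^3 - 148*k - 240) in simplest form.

Factor: k^4 + 9*k^3 + 16*k^2 - 36*k - 80 = (k + 4)*(k + 2)*(k - 2)*(k + 5);  k^4 + 9*k^3 - 148*k - 240 = (k - 4)*(k + 6)*(k + 5)*(k + 2)
Cancel the common factors (k + 5), (k + 2).

(k^2 + 2*k - 8)/(k^2 + 2*k - 24)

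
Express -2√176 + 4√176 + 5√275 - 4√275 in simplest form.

13*√11

2√176 = 8*√11; 4√176 = 16*√11; 5√275 = 25*√11; 4√275 = 20*√11
Combine: (-8 + 16 + 25 - 20)·√11 = 13*√11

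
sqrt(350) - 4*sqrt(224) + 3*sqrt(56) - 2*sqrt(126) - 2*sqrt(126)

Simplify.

-17*sqrt(14)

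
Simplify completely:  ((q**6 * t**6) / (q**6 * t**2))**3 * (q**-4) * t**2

Inside the bracket: t**4
Raise to the power 3: t**12
Multiply by (q**-4) * t**2: add exponents.

t**14/q**4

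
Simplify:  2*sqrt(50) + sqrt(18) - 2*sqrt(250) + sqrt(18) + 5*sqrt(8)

2*sqrt(50) = 10*sqrt(2); sqrt(18) = 3*sqrt(2); 2*sqrt(250) = 10*sqrt(10); sqrt(18) = 3*sqrt(2); 5*sqrt(8) = 10*sqrt(2)

-10*sqrt(10) + 26*sqrt(2)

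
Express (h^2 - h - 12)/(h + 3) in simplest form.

Factor: h^2 - h - 12 = (h - 4)*(h + 3)
Cancel the common factor (h + 3).

h - 4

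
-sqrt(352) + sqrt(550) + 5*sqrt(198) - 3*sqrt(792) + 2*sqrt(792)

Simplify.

sqrt(352) = 4*sqrt(22); sqrt(550) = 5*sqrt(22); 5*sqrt(198) = 15*sqrt(22); 3*sqrt(792) = 18*sqrt(22); 2*sqrt(792) = 12*sqrt(22)
Combine: (-4 + 5 + 15 - 18 + 12)·sqrt(22) = 10*sqrt(22)

10*sqrt(22)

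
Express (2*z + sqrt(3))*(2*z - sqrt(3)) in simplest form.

(2*z)^2 - (sqrt(3))^2 = 4*z^2 - 3.

4*z^2 - 3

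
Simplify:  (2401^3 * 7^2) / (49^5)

7^4

2401^3 = 7^12; 7^2 = 7^2; 49^5 = 7^10
Combine exponents: 7^4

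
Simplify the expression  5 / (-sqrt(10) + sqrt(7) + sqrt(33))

(-75*sqrt(10) - 40*sqrt(33) + 90*sqrt(7) + 5*sqrt(2310))/12

Group as (sqrt(7) + sqrt(33)) - sqrt(10); multiply by (sqrt(7) + sqrt(33)) + sqrt(10), then rationalise the remaining surd.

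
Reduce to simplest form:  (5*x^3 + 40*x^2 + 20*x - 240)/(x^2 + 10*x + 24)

5*x - 10

Factor: 5*x^3 + 40*x^2 + 20*x - 240 = 5*(x - 2)*(x + 6)*(x + 4);  x^2 + 10*x + 24 = (x + 4)*(x + 6)
Cancel the common factors (x + 4), (x + 6).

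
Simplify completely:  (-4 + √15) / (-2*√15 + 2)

(-11 + 3*√15)/28

Multiply numerator and denominator by 2 + 2*√15.
Denominator becomes -56; numerator becomes -6*√15 + 22.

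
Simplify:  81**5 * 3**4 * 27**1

3**27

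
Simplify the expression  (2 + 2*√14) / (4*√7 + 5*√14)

(-28*√2 - 4*√7 + 5*√14 + 70)/119

Multiply numerator and denominator by -4*√7 + 5*√14.
Denominator becomes 238; numerator becomes -56*√2 - 8*√7 + 10*√14 + 140.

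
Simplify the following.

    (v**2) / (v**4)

v**(-2)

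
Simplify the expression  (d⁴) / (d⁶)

Quotient: (d^-2)

d^(-2)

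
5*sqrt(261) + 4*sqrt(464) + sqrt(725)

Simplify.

5*sqrt(261) = 15*sqrt(29); 4*sqrt(464) = 16*sqrt(29); sqrt(725) = 5*sqrt(29)
Combine: (15 + 16 + 5)·sqrt(29) = 36*sqrt(29)

36*sqrt(29)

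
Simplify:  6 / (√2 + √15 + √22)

Group as (√2 + √22) + √15; multiply by (√2 + √22) - √15, then rationalise the remaining surd.

(-24*√165 - 30*√22 + 54*√15 + 210*√2)/95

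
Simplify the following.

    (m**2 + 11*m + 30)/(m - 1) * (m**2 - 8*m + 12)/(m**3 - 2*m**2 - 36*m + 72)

(m + 5)/(m - 1)

Factor: m**2 + 11*m + 30 = (m + 5)*(m + 6);  m**2 - 8*m + 12 = (m - 2)*(m - 6);  m**3 - 2*m**2 - 36*m + 72 = (m - 6)*(m + 6)*(m - 2)
Cancel the common factors (m - 6), (m + 6), (m - 2).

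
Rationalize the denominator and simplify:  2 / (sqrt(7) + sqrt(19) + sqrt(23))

Group as (sqrt(7) + sqrt(19)) + sqrt(23); multiply by (sqrt(7) + sqrt(19)) - sqrt(23), then rationalise the remaining surd.

(-4*sqrt(3059) + 6*sqrt(23) + 22*sqrt(19) + 70*sqrt(7))/523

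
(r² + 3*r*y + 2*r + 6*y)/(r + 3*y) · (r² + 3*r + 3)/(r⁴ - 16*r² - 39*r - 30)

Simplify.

Factor: r² + 3*r*y + 2*r + 6*y = (r + 3*y)·(r + 2);  r⁴ - 16*r² - 39*r - 30 = (r - 5)·(r² + 3*r + 3)·(r + 2)
Cancel the common factors (r² + 3*r + 3), (r + 2), (r + 3*y).

1/(r - 5)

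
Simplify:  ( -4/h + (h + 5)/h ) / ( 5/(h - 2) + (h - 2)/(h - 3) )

Numerator: -4/h + (h + 5)/h = (h + 1)/h
Denominator: 5/(h - 2) + (h - 2)/(h - 3) = (h² + h - 11)/(h² - 5*h + 6)
Divide: ((h + 1)/h) · ((h² - 5*h + 6)/(h² + h - 11)) = (h³ - 4*h² + h + 6)/(h³ + h² - 11*h)

(h³ - 4*h² + h + 6)/(h³ + h² - 11*h)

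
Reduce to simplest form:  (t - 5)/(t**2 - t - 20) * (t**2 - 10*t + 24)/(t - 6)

Factor: t**2 - t - 20 = (t + 4)*(t - 5);  t**2 - 10*t + 24 = (t - 4)*(t - 6)
Cancel the common factors (t - 5), (t - 6).

(t - 4)/(t + 4)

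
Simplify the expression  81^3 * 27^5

3^27

81^3 = 3^12; 27^5 = 3^15
Combine exponents: 3^27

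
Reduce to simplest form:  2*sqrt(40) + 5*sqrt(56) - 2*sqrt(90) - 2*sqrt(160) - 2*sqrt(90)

-16*sqrt(10) + 10*sqrt(14)

2*sqrt(40) = 4*sqrt(10); 5*sqrt(56) = 10*sqrt(14); 2*sqrt(90) = 6*sqrt(10); 2*sqrt(160) = 8*sqrt(10); 2*sqrt(90) = 6*sqrt(10)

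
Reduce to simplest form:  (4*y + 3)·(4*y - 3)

16*y² - 9

Difference of squares with P = 4*y, Q = 3.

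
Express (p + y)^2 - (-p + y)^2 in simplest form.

Write as f(y,p) - f(y,-p) and expand.

4*p*y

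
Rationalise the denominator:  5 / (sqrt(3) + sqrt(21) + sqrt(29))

(-30*sqrt(203) - 25*sqrt(29) + 55*sqrt(21) + 235*sqrt(3))/227

Group as (sqrt(21) + sqrt(29)) + sqrt(3); multiply by (sqrt(21) + sqrt(29)) - sqrt(3), then rationalise the remaining surd.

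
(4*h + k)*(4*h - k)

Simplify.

Product of conjugates: (P+Q)(P-Q) = P^2 - Q^2.

16*h^2 - k^2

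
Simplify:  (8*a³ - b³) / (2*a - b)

4*a² + 2*a*b + b²

(2*a)^3 - b^3 = (2*a - b)(4*a² + 2*a*b + b²).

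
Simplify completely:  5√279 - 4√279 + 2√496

11*√31

5√279 = 15*√31; 4√279 = 12*√31; 2√496 = 8*√31
Combine: (15 - 12 + 8)·√31 = 11*√31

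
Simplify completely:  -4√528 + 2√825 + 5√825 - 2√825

4√528 = 16*√33; 2√825 = 10*√33; 5√825 = 25*√33; 2√825 = 10*√33
Combine: (-16 + 10 + 25 - 10)·√33 = 9*√33

9*√33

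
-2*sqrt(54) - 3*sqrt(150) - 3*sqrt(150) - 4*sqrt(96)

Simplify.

-52*sqrt(6)

2*sqrt(54) = 6*sqrt(6); 3*sqrt(150) = 15*sqrt(6); 3*sqrt(150) = 15*sqrt(6); 4*sqrt(96) = 16*sqrt(6)
Combine: (-6 - 15 - 15 - 16)·sqrt(6) = -52*sqrt(6)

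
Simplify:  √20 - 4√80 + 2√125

-4*√5

√20 = 2*√5; 4√80 = 16*√5; 2√125 = 10*√5
Combine: (2 - 16 + 10)·√5 = -4*√5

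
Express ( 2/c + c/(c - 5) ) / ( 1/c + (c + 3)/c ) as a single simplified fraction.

(c^2 + 2*c - 10)/(c^2 - c - 20)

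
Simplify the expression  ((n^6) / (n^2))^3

n^12

Inside the bracket: n^4
Raise to the power 3: n^12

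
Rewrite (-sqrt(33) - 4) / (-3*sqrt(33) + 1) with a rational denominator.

(13*sqrt(33) + 103)/296

Multiply numerator and denominator by 1 + 3*sqrt(33).
Denominator becomes -296; numerator becomes -103 - 13*sqrt(33).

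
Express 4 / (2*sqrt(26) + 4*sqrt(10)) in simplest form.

Multiply numerator and denominator by -4*sqrt(10) + 2*sqrt(26).
Denominator becomes -56; numerator becomes -16*sqrt(10) + 8*sqrt(26).

(-sqrt(26) + 2*sqrt(10))/7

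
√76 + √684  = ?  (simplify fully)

8*√19

√76 = 2*√19; √684 = 6*√19
Combine: (2 + 6)·√19 = 8*√19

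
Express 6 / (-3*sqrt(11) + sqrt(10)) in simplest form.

Multiply numerator and denominator by sqrt(10) + 3*sqrt(11).
Denominator becomes -89; numerator becomes 6*sqrt(10) + 18*sqrt(11).

(-18*sqrt(11) - 6*sqrt(10))/89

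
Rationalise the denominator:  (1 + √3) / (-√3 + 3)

Multiply numerator and denominator by √3 + 3.
Denominator becomes 6; numerator becomes 6 + 4*√3.

(3 + 2*√3)/3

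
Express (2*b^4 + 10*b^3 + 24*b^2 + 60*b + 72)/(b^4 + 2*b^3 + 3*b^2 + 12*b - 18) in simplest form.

(2*b + 4)/(b - 1)

Factor: 2*b^4 + 10*b^3 + 24*b^2 + 60*b + 72 = 2*(b^2 + 6)*(b + 3)*(b + 2);  b^4 + 2*b^3 + 3*b^2 + 12*b - 18 = (b + 3)*(b^2 + 6)*(b - 1)
Cancel the common factors (b^2 + 6), (b + 3).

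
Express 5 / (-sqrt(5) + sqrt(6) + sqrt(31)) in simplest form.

(-15*sqrt(6) - sqrt(930) + 16*sqrt(5) + 10*sqrt(31))/28

Group as (sqrt(6) + sqrt(31)) - sqrt(5); multiply by (sqrt(6) + sqrt(31)) + sqrt(5), then rationalise the remaining surd.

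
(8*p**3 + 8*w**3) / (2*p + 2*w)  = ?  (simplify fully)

4*p**2 - 4*p*w + 4*w**2

(2*p)**3 + (2*w)**3 = (2*p + 2*w)(4*p**2 - 4*p*w + 4*w**2).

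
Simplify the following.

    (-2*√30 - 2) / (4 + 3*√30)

Multiply numerator and denominator by -3*√30 + 4.
Denominator becomes -254; numerator becomes -2*√30 + 172.

(-86 + √30)/127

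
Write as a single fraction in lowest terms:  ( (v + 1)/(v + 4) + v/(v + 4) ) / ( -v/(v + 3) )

Numerator: (v + 1)/(v + 4) + v/(v + 4) = (2*v + 1)/(v + 4)
Denominator: -v/(v + 3) = -v/(v + 3)
Divide: ((2*v + 1)/(v + 4)) · (-(v + 3)/v) = (-2*v^2 - 7*v - 3)/(v^2 + 4*v)

(-2*v^2 - 7*v - 3)/(v^2 + 4*v)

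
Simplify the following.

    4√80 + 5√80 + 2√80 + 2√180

4√80 = 16*√5; 5√80 = 20*√5; 2√80 = 8*√5; 2√180 = 12*√5
Combine: (16 + 20 + 8 + 12)·√5 = 56*√5

56*√5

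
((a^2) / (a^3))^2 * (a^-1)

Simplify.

a^(-3)

Inside the bracket: (a^-1)
Raise to the power 2: (a^-2)
Multiply by (a^-1): add exponents.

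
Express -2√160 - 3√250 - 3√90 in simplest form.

2√160 = 8*√10; 3√250 = 15*√10; 3√90 = 9*√10
Combine: (-8 - 15 - 9)·√10 = -32*√10

-32*√10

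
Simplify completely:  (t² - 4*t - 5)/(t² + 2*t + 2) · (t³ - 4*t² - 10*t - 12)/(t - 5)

Factor: t² - 4*t - 5 = (t + 1)·(t - 5);  t³ - 4*t² - 10*t - 12 = (t - 6)·(t² + 2*t + 2)
Cancel the common factors (t² + 2*t + 2), (t - 5).

t² - 5*t - 6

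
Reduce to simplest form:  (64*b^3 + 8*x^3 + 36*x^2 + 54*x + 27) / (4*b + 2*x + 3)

16*b^2 - 8*b*x - 12*b + 4*x^2 + 12*x + 9

Factor as (a+b)(a^2-ab+b^2) with a=(4*b), b=(2*x + 3).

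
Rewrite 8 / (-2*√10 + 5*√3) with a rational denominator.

(16*√10 + 40*√3)/35

Multiply numerator and denominator by 2*√10 + 5*√3.
Denominator becomes 35; numerator becomes 16*√10 + 40*√3.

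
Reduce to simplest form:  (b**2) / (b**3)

1/b

Quotient: (b**-1)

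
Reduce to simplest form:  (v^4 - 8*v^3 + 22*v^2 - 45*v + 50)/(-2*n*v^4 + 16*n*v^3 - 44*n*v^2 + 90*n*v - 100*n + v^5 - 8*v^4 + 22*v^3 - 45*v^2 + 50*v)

1/(-2*n + v)

Factor: v^4 - 8*v^3 + 22*v^2 - 45*v + 50 = (v^2 - v + 5)*(v - 5)*(v - 2);  -2*n*v^4 + 16*n*v^3 - 44*n*v^2 + 90*n*v - 100*n + v^5 - 8*v^4 + 22*v^3 - 45*v^2 + 50*v = (v - 2)*(v - 5)*(v^2 - v + 5)*(-2*n + v)
Cancel the common factors (v^2 - v + 5), (v - 2), (v - 5).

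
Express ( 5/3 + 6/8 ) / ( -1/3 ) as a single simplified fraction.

Numerator: 5/3 + 6/8 = 29/12
Denominator: -1/3 = -1/3
Divide: (29/12) · (-3) = -29/4

-29/4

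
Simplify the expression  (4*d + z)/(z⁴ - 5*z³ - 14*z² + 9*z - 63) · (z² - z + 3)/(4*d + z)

Factor: z⁴ - 5*z³ - 14*z² + 9*z - 63 = (z + 3)·(z² - z + 3)·(z - 7)
Cancel the common factors (z² - z + 3), (4*d + z).

1/(z² - 4*z - 21)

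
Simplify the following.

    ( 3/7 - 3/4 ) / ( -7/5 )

45/196

Numerator: 3/7 - 3/4 = -9/28
Denominator: -7/5 = -7/5
Divide: (-9/28) · (-5/7) = 45/196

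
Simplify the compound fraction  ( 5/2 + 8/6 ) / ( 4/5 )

Numerator: 5/2 + 8/6 = 23/6
Denominator: 4/5 = 4/5
Divide: (23/6) · (5/4) = 115/24

115/24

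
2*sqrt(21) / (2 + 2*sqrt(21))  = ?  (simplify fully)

(-sqrt(21) + 21)/20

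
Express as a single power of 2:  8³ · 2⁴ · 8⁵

2^28

8³ = 2^9; 2⁴ = 2^4; 8⁵ = 2^15
Combine exponents: 2^28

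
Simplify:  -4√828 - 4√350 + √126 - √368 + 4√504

4√828 = 24*√23; 4√350 = 20*√14; √126 = 3*√14; √368 = 4*√23; 4√504 = 24*√14

-28*√23 + 7*√14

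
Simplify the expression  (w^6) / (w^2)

w^4

Quotient: w^4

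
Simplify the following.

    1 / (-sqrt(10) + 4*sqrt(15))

(sqrt(10) + 4*sqrt(15))/230

Multiply numerator and denominator by sqrt(10) + 4*sqrt(15).
Denominator becomes 230; numerator becomes sqrt(10) + 4*sqrt(15).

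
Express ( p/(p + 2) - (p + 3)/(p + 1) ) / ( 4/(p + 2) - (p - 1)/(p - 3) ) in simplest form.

(4*p² - 6*p - 18)/(p³ - 2*p² + 7*p + 10)

Numerator: p/(p + 2) - (p + 3)/(p + 1) = (-4*p - 6)/(p² + 3*p + 2)
Denominator: 4/(p + 2) - (p - 1)/(p - 3) = (-p² + 3*p - 10)/(p² - p - 6)
Divide: ((-4*p - 6)/(p² + 3*p + 2)) · ((p² - p - 6)/(-p² + 3*p - 10)) = (4*p² - 6*p - 18)/(p³ - 2*p² + 7*p + 10)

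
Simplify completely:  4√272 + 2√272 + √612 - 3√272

4√272 = 16*√17; 2√272 = 8*√17; √612 = 6*√17; 3√272 = 12*√17
Combine: (16 + 8 + 6 - 12)·√17 = 18*√17

18*√17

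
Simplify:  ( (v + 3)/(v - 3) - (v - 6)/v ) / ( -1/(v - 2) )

Numerator: (v + 3)/(v - 3) - (v - 6)/v = (12*v - 18)/(v² - 3*v)
Denominator: -1/(v - 2) = -1/(v - 2)
Divide: ((12*v - 18)/(v² - 3*v)) · (-v + 2) = (-12*v² + 42*v - 36)/(v² - 3*v)

(-12*v² + 42*v - 36)/(v² - 3*v)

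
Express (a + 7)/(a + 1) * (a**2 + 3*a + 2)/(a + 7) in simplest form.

Factor: a**2 + 3*a + 2 = (a + 1)*(a + 2)
Cancel the common factors (a + 7), (a + 1).

a + 2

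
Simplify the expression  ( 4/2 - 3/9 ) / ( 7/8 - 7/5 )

-200/63

Numerator: 4/2 - 3/9 = 5/3
Denominator: 7/8 - 7/5 = -21/40
Divide: (5/3) · (-40/21) = -200/63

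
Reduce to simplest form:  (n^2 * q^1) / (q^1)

n^2

Quotient: n^2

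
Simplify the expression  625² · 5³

5^11

625² = 5^8; 5³ = 5^3
Combine exponents: 5^11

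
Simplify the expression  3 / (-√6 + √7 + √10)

Group as (√7 + √10) - √6; multiply by (√7 + √10) + √6, then rationalise the remaining surd.

(-11*√6 + 3*√10 + 9*√7 + 4*√105)/53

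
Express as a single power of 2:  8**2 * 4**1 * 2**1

8**2 = 2**6; 4**1 = 2**2; 2**1 = 2**1
Combine exponents: 2**9

2**9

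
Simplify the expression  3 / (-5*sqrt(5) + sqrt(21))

(-15*sqrt(5) - 3*sqrt(21))/104

Multiply numerator and denominator by sqrt(21) + 5*sqrt(5).
Denominator becomes -104; numerator becomes 3*sqrt(21) + 15*sqrt(5).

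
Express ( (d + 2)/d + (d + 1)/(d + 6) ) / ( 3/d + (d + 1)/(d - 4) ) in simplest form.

(2*d³ + d² - 24*d - 48)/(d³ + 10*d² + 12*d - 72)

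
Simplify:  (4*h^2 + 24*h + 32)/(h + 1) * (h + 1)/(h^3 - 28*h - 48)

Factor: 4*h^2 + 24*h + 32 = 4*(h + 2)*(h + 4);  h^3 - 28*h - 48 = (h + 4)*(h + 2)*(h - 6)
Cancel the common factors (h + 2), (h + 1), (h + 4).

4/(h - 6)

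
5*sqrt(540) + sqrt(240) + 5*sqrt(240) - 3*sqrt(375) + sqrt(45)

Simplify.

3*sqrt(5) + 39*sqrt(15)

5*sqrt(540) = 30*sqrt(15); sqrt(240) = 4*sqrt(15); 5*sqrt(240) = 20*sqrt(15); 3*sqrt(375) = 15*sqrt(15); sqrt(45) = 3*sqrt(5)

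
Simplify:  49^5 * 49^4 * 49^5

7^28

49^5 = 7^10; 49^4 = 7^8; 49^5 = 7^10
Combine exponents: 7^28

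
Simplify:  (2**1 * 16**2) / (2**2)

2**7

2**1 = 2**1; 16**2 = 2**8; 2**2 = 2**2
Combine exponents: 2**7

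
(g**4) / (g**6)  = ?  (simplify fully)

g**(-2)

Quotient: (g**-2)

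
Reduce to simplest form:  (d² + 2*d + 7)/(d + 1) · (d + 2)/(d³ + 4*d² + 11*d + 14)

1/(d + 1)

Factor: d³ + 4*d² + 11*d + 14 = (d² + 2*d + 7)·(d + 2)
Cancel the common factors (d² + 2*d + 7), (d + 2).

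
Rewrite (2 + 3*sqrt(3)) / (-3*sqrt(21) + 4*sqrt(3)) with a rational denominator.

Multiply numerator and denominator by 4*sqrt(3) + 3*sqrt(21).
Denominator becomes -141; numerator becomes 8*sqrt(3) + 6*sqrt(21) + 36 + 27*sqrt(7).

(-27*sqrt(7) - 36 - 6*sqrt(21) - 8*sqrt(3))/141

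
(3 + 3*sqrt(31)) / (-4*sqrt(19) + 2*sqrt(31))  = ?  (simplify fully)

(-2*sqrt(589) - 31 - 2*sqrt(19) - sqrt(31))/30

Multiply numerator and denominator by 2*sqrt(31) + 4*sqrt(19).
Denominator becomes -180; numerator becomes 6*sqrt(31) + 12*sqrt(19) + 186 + 12*sqrt(589).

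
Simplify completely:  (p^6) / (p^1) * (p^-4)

Quotient: p^5
Multiply by (p^-4): add exponents.

p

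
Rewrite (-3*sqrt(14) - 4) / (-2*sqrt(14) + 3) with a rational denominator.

(17*sqrt(14) + 96)/47

Multiply numerator and denominator by 3 + 2*sqrt(14).
Denominator becomes -47; numerator becomes -96 - 17*sqrt(14).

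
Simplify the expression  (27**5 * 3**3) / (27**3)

27**5 = 3**15; 3**3 = 3**3; 27**3 = 3**9
Combine exponents: 3**9

3**9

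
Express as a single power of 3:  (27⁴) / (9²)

27⁴ = 3^12; 9² = 3^4
Combine exponents: 3^8

3^8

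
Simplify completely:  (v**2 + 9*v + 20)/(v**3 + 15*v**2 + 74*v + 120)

1/(v + 6)

Factor: v**2 + 9*v + 20 = (v + 5)*(v + 4);  v**3 + 15*v**2 + 74*v + 120 = (v + 6)*(v + 4)*(v + 5)
Cancel the common factors (v + 5), (v + 4).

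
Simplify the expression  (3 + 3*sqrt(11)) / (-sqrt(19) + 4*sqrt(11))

Multiply numerator and denominator by sqrt(19) + 4*sqrt(11).
Denominator becomes 157; numerator becomes 3*sqrt(19) + 12*sqrt(11) + 3*sqrt(209) + 132.

(3*sqrt(19) + 12*sqrt(11) + 3*sqrt(209) + 132)/157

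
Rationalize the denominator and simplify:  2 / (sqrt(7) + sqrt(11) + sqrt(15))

Group as (sqrt(11) + sqrt(15)) + sqrt(7); multiply by (sqrt(11) + sqrt(15)) - sqrt(7), then rationalise the remaining surd.

(-4*sqrt(1155) + 6*sqrt(15) + 22*sqrt(11) + 38*sqrt(7))/299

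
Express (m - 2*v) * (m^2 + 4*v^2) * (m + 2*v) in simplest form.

(m+(2*v))(m-(2*v)) = m^2 - 4*v^2; continue pairing.

m^4 - 16*v^4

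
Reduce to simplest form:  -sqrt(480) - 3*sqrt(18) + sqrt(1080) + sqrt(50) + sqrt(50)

sqrt(2) + 2*sqrt(30)

sqrt(480) = 4*sqrt(30); 3*sqrt(18) = 9*sqrt(2); sqrt(1080) = 6*sqrt(30); sqrt(50) = 5*sqrt(2); sqrt(50) = 5*sqrt(2)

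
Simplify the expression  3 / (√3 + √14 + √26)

Group as (√3 + √14) + √26; multiply by (√3 + √14) - √26, then rationalise the remaining surd.

(-4*√273 - 9*√26 + 15*√14 + 37*√3)/29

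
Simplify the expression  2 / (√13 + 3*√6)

(-2*√13 + 6*√6)/41

Multiply numerator and denominator by -√13 + 3*√6.
Denominator becomes 41; numerator becomes -2*√13 + 6*√6.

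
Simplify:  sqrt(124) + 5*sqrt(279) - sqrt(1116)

11*sqrt(31)

sqrt(124) = 2*sqrt(31); 5*sqrt(279) = 15*sqrt(31); sqrt(1116) = 6*sqrt(31)
Combine: (2 + 15 - 6)·sqrt(31) = 11*sqrt(31)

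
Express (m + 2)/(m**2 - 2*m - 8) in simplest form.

1/(m - 4)

Factor: m**2 - 2*m - 8 = (m - 4)*(m + 2)
Cancel the common factor (m + 2).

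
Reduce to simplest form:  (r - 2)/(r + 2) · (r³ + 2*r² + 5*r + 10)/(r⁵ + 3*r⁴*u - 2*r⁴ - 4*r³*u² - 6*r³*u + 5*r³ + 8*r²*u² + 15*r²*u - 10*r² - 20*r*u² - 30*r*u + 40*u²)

Factor: r³ + 2*r² + 5*r + 10 = (r + 2)·(r² + 5);  r⁵ + 3*r⁴*u - 2*r⁴ - 4*r³*u² - 6*r³*u + 5*r³ + 8*r²*u² + 15*r²*u - 10*r² - 20*r*u² - 30*r*u + 40*u² = (r + 4*u)·(r² + 5)·(r - 2)·(r - u)
Cancel the common factors (r² + 5), (r + 2), (r - 2).

1/(r² + 3*r*u - 4*u²)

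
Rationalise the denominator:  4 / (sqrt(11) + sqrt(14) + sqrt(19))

Group as (sqrt(14) + sqrt(19)) + sqrt(11); multiply by (sqrt(14) + sqrt(19)) - sqrt(11), then rationalise the remaining surd.

(-2*sqrt(2926) + 6*sqrt(19) + 16*sqrt(14) + 22*sqrt(11))/145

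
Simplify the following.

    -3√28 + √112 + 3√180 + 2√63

4*√7 + 18*√5

3√28 = 6*√7; √112 = 4*√7; 3√180 = 18*√5; 2√63 = 6*√7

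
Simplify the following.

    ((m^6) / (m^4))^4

Inside the bracket: m^2
Raise to the power 4: m^8

m^8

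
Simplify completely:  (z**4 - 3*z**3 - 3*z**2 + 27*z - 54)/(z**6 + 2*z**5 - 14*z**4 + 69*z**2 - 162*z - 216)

Factor: z**4 - 3*z**3 - 3*z**2 + 27*z - 54 = (z**2 - 3*z + 6)*(z + 3)*(z - 3);  z**6 + 2*z**5 - 14*z**4 + 69*z**2 - 162*z - 216 = (z + 3)*(z - 3)*(z**2 - 3*z + 6)*(z + 4)*(z + 1)
Cancel the common factors (z**2 - 3*z + 6), (z + 3), (z - 3).

1/(z**2 + 5*z + 4)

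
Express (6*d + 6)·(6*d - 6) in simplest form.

Difference of squares with P = 6*d, Q = 6.

36*d² - 36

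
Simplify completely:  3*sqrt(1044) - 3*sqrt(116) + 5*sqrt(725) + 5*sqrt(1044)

67*sqrt(29)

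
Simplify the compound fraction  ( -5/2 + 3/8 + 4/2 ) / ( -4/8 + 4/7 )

Numerator: -5/2 + 3/8 + 4/2 = -1/8
Denominator: -4/8 + 4/7 = 1/14
Divide: (-1/8) · (14) = -7/4

-7/4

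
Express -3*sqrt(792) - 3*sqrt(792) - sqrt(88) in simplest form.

3*sqrt(792) = 18*sqrt(22); 3*sqrt(792) = 18*sqrt(22); sqrt(88) = 2*sqrt(22)
Combine: (-18 - 18 - 2)·sqrt(22) = -38*sqrt(22)

-38*sqrt(22)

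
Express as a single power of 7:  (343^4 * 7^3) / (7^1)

7^14

343^4 = 7^12; 7^3 = 7^3; 7^1 = 7^1
Combine exponents: 7^14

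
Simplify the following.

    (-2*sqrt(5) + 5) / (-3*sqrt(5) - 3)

Multiply numerator and denominator by -3 + 3*sqrt(5).
Denominator becomes -36; numerator becomes -45 + 21*sqrt(5).

(-7*sqrt(5) + 15)/12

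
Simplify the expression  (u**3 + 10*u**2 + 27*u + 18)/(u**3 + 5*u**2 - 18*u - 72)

(u + 1)/(u - 4)

Factor: u**3 + 10*u**2 + 27*u + 18 = (u + 3)*(u + 6)*(u + 1);  u**3 + 5*u**2 - 18*u - 72 = (u + 6)*(u - 4)*(u + 3)
Cancel the common factors (u + 3), (u + 6).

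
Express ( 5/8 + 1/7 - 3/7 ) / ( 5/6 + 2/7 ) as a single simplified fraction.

Numerator: 5/8 + 1/7 - 3/7 = 19/56
Denominator: 5/6 + 2/7 = 47/42
Divide: (19/56) · (42/47) = 57/188

57/188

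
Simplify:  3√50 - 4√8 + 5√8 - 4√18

5*√2

3√50 = 15*√2; 4√8 = 8*√2; 5√8 = 10*√2; 4√18 = 12*√2
Combine: (15 - 8 + 10 - 12)·√2 = 5*√2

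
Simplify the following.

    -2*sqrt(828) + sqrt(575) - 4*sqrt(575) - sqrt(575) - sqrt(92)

-34*sqrt(23)

2*sqrt(828) = 12*sqrt(23); sqrt(575) = 5*sqrt(23); 4*sqrt(575) = 20*sqrt(23); sqrt(575) = 5*sqrt(23); sqrt(92) = 2*sqrt(23)
Combine: (-12 + 5 - 20 - 5 - 2)·sqrt(23) = -34*sqrt(23)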